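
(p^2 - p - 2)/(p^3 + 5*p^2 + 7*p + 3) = (p - 2)/(p^2 + 4*p + 3)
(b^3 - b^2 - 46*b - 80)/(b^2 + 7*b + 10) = b - 8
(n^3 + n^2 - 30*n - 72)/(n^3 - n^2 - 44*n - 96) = (n - 6)/(n - 8)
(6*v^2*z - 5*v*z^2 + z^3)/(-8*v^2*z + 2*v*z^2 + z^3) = (-3*v + z)/(4*v + z)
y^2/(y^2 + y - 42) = y^2/(y^2 + y - 42)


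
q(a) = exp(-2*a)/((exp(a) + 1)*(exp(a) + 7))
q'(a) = -2*exp(-2*a)/((exp(a) + 1)*(exp(a) + 7)) - exp(-a)/((exp(a) + 1)*(exp(a) + 7)^2) - exp(-a)/((exp(a) + 1)^2*(exp(a) + 7)) = 2*(-2*exp(2*a) - 12*exp(a) - 7)*exp(-2*a)/(exp(4*a) + 16*exp(3*a) + 78*exp(2*a) + 112*exp(a) + 49)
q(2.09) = 0.00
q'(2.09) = -0.00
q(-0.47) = 0.21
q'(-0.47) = -0.51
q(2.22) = 0.00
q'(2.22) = -0.00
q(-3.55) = 167.62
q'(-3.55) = -340.60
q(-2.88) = 42.58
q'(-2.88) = -87.77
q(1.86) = 0.00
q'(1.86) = -0.00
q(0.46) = 0.02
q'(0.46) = -0.05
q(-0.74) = 0.40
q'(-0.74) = -0.95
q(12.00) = 0.00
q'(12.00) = 0.00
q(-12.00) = 3784133732.22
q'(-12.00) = -7568294036.32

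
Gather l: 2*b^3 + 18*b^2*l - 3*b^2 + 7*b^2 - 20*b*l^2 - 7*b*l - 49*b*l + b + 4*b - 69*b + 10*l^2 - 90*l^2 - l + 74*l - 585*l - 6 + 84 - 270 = 2*b^3 + 4*b^2 - 64*b + l^2*(-20*b - 80) + l*(18*b^2 - 56*b - 512) - 192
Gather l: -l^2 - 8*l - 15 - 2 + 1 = -l^2 - 8*l - 16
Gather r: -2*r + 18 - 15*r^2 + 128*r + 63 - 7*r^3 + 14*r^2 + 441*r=-7*r^3 - r^2 + 567*r + 81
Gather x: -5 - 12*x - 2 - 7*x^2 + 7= -7*x^2 - 12*x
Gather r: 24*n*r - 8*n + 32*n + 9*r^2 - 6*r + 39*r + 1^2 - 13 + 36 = 24*n + 9*r^2 + r*(24*n + 33) + 24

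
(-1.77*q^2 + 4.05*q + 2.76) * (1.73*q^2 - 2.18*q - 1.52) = -3.0621*q^4 + 10.8651*q^3 - 1.3638*q^2 - 12.1728*q - 4.1952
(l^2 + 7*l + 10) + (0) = l^2 + 7*l + 10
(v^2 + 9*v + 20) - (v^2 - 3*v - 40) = 12*v + 60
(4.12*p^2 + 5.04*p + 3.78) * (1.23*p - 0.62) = 5.0676*p^3 + 3.6448*p^2 + 1.5246*p - 2.3436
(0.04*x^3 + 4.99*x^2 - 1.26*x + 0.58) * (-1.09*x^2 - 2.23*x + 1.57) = -0.0436*x^5 - 5.5283*x^4 - 9.6915*x^3 + 10.0119*x^2 - 3.2716*x + 0.9106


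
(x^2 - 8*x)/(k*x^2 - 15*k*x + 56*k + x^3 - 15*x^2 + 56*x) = x/(k*x - 7*k + x^2 - 7*x)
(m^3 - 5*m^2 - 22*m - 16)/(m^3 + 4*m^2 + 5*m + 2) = (m - 8)/(m + 1)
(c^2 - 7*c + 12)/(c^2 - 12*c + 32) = (c - 3)/(c - 8)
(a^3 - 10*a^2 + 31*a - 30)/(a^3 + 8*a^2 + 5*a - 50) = (a^2 - 8*a + 15)/(a^2 + 10*a + 25)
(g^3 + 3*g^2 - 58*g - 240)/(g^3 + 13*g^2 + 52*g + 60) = (g - 8)/(g + 2)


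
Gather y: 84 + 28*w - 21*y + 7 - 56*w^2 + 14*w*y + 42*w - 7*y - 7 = -56*w^2 + 70*w + y*(14*w - 28) + 84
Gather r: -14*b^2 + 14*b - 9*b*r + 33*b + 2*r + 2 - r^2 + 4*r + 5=-14*b^2 + 47*b - r^2 + r*(6 - 9*b) + 7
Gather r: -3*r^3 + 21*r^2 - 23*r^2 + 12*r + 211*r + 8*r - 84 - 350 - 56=-3*r^3 - 2*r^2 + 231*r - 490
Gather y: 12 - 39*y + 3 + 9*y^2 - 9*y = 9*y^2 - 48*y + 15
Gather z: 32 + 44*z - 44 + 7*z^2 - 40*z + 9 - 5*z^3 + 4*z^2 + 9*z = -5*z^3 + 11*z^2 + 13*z - 3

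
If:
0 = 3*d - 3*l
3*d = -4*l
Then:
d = 0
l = 0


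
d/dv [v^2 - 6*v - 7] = 2*v - 6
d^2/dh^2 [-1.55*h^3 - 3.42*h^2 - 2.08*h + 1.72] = -9.3*h - 6.84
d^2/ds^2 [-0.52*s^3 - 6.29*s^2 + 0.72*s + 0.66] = -3.12*s - 12.58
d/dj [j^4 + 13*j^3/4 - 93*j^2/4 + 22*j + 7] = 4*j^3 + 39*j^2/4 - 93*j/2 + 22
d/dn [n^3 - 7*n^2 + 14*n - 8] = 3*n^2 - 14*n + 14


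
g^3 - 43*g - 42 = (g - 7)*(g + 1)*(g + 6)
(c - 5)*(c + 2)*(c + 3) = c^3 - 19*c - 30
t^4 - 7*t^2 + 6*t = t*(t - 2)*(t - 1)*(t + 3)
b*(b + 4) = b^2 + 4*b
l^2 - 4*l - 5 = (l - 5)*(l + 1)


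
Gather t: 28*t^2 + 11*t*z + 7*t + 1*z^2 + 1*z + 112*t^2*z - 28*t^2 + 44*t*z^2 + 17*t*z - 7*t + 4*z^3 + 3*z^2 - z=112*t^2*z + t*(44*z^2 + 28*z) + 4*z^3 + 4*z^2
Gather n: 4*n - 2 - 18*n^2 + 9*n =-18*n^2 + 13*n - 2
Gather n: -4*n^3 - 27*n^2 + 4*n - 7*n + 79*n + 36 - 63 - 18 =-4*n^3 - 27*n^2 + 76*n - 45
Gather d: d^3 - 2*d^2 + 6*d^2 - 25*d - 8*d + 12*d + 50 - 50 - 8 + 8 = d^3 + 4*d^2 - 21*d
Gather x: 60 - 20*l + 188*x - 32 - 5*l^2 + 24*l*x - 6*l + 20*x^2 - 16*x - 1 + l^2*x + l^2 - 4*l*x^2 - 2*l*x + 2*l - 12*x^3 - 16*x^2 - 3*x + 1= -4*l^2 - 24*l - 12*x^3 + x^2*(4 - 4*l) + x*(l^2 + 22*l + 169) + 28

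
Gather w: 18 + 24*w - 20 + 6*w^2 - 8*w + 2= 6*w^2 + 16*w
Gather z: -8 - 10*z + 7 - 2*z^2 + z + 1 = -2*z^2 - 9*z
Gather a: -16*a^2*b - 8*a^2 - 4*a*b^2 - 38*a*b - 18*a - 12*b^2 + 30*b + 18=a^2*(-16*b - 8) + a*(-4*b^2 - 38*b - 18) - 12*b^2 + 30*b + 18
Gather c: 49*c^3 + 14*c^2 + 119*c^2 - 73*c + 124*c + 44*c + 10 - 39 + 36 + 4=49*c^3 + 133*c^2 + 95*c + 11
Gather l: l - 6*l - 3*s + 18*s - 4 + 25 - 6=-5*l + 15*s + 15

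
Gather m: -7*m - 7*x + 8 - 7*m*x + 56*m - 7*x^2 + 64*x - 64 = m*(49 - 7*x) - 7*x^2 + 57*x - 56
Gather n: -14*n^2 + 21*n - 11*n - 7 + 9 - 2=-14*n^2 + 10*n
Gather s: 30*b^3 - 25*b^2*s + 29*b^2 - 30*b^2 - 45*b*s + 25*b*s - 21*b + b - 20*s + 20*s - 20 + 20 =30*b^3 - b^2 - 20*b + s*(-25*b^2 - 20*b)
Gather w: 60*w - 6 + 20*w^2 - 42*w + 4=20*w^2 + 18*w - 2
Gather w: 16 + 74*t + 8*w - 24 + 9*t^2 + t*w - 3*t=9*t^2 + 71*t + w*(t + 8) - 8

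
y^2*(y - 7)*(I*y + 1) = I*y^4 + y^3 - 7*I*y^3 - 7*y^2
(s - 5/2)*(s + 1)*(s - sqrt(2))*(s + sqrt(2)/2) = s^4 - 3*s^3/2 - sqrt(2)*s^3/2 - 7*s^2/2 + 3*sqrt(2)*s^2/4 + 3*s/2 + 5*sqrt(2)*s/4 + 5/2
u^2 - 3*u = u*(u - 3)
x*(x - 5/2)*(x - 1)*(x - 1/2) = x^4 - 4*x^3 + 17*x^2/4 - 5*x/4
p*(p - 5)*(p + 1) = p^3 - 4*p^2 - 5*p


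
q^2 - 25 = (q - 5)*(q + 5)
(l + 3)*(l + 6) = l^2 + 9*l + 18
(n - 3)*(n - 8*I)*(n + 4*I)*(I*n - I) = I*n^4 + 4*n^3 - 4*I*n^3 - 16*n^2 + 35*I*n^2 + 12*n - 128*I*n + 96*I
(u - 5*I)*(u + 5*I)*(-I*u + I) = -I*u^3 + I*u^2 - 25*I*u + 25*I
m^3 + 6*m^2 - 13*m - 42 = (m - 3)*(m + 2)*(m + 7)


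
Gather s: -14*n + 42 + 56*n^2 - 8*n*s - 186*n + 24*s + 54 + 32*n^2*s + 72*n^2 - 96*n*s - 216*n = 128*n^2 - 416*n + s*(32*n^2 - 104*n + 24) + 96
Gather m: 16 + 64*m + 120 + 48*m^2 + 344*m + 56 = 48*m^2 + 408*m + 192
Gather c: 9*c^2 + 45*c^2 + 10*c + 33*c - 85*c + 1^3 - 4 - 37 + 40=54*c^2 - 42*c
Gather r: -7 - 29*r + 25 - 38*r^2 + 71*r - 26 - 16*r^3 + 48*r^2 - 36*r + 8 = -16*r^3 + 10*r^2 + 6*r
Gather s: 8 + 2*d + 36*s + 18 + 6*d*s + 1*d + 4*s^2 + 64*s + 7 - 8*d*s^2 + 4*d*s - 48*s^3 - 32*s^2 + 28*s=3*d - 48*s^3 + s^2*(-8*d - 28) + s*(10*d + 128) + 33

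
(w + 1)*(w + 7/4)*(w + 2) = w^3 + 19*w^2/4 + 29*w/4 + 7/2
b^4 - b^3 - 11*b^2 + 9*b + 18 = (b - 3)*(b - 2)*(b + 1)*(b + 3)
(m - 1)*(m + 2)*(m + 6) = m^3 + 7*m^2 + 4*m - 12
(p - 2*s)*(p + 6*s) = p^2 + 4*p*s - 12*s^2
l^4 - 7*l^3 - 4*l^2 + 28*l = l*(l - 7)*(l - 2)*(l + 2)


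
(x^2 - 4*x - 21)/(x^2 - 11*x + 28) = (x + 3)/(x - 4)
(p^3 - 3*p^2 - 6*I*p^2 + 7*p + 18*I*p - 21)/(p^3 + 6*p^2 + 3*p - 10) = (p^3 + p^2*(-3 - 6*I) + p*(7 + 18*I) - 21)/(p^3 + 6*p^2 + 3*p - 10)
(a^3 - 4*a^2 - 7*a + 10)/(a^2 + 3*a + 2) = (a^2 - 6*a + 5)/(a + 1)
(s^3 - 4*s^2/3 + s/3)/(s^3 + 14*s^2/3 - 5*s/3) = (s - 1)/(s + 5)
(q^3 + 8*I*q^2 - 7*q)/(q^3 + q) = (q + 7*I)/(q - I)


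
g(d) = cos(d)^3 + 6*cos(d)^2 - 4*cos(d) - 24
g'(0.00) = 0.00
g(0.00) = -21.00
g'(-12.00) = -4.43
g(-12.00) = -22.50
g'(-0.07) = 0.77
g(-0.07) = -21.03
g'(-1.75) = -5.95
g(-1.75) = -23.10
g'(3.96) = -7.88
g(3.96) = -18.78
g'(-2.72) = -5.10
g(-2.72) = -16.11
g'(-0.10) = 1.09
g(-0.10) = -21.05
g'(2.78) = 4.46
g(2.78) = -15.83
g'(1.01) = -2.74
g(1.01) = -24.28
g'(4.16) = -8.06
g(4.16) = -20.39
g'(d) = -3*sin(d)*cos(d)^2 - 12*sin(d)*cos(d) + 4*sin(d)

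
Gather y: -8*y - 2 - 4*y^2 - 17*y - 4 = -4*y^2 - 25*y - 6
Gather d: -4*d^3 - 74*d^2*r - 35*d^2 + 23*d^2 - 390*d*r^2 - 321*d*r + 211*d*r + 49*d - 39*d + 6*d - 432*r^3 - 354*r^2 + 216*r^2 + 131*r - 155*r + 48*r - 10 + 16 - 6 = -4*d^3 + d^2*(-74*r - 12) + d*(-390*r^2 - 110*r + 16) - 432*r^3 - 138*r^2 + 24*r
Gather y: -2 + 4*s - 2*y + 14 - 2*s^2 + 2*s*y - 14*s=-2*s^2 - 10*s + y*(2*s - 2) + 12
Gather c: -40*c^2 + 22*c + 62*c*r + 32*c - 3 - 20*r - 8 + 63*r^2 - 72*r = -40*c^2 + c*(62*r + 54) + 63*r^2 - 92*r - 11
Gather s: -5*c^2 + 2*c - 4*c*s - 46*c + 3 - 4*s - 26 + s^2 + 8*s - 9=-5*c^2 - 44*c + s^2 + s*(4 - 4*c) - 32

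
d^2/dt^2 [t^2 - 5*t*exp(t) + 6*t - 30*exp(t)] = -5*t*exp(t) - 40*exp(t) + 2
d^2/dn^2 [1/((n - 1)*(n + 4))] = 2*((n - 1)^2 + (n - 1)*(n + 4) + (n + 4)^2)/((n - 1)^3*(n + 4)^3)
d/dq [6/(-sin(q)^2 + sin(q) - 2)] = 6*(2*sin(q) - 1)*cos(q)/(sin(q)^2 - sin(q) + 2)^2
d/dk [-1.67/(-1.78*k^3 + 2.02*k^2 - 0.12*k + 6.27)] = (-8.9178*k^2 + 6.7468*k - 0.2004)/(1.78*k^3 - 2.02*k^2 + 0.12*k - 6.27)^2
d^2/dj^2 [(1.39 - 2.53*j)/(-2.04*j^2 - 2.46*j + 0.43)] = ((2.53*j - 1.39)*(4.08*j + 2.46)*(8.16*j + 4.92) - (30.9672*j + 6.7764)*(2.04*j^2 + 2.46*j - 0.43))/(2.04*j^2 + 2.46*j - 0.43)^3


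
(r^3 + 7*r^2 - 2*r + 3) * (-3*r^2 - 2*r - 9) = -3*r^5 - 23*r^4 - 17*r^3 - 68*r^2 + 12*r - 27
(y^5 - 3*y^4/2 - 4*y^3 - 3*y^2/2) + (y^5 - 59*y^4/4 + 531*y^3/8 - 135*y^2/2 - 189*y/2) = 2*y^5 - 65*y^4/4 + 499*y^3/8 - 69*y^2 - 189*y/2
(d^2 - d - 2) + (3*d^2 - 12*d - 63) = 4*d^2 - 13*d - 65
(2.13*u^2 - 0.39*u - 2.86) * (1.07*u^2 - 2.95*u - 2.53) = 2.2791*u^4 - 6.7008*u^3 - 7.2986*u^2 + 9.4237*u + 7.2358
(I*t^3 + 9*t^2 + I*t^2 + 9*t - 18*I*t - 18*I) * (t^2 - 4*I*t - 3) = I*t^5 + 13*t^4 + I*t^4 + 13*t^3 - 57*I*t^3 - 99*t^2 - 57*I*t^2 - 99*t + 54*I*t + 54*I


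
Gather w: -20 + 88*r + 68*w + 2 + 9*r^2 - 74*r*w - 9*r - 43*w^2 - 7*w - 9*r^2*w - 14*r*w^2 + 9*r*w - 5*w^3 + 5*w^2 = 9*r^2 + 79*r - 5*w^3 + w^2*(-14*r - 38) + w*(-9*r^2 - 65*r + 61) - 18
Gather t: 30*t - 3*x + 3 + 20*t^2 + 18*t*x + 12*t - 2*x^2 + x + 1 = 20*t^2 + t*(18*x + 42) - 2*x^2 - 2*x + 4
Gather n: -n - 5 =-n - 5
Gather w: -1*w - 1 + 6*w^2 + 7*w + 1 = 6*w^2 + 6*w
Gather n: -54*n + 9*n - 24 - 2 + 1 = -45*n - 25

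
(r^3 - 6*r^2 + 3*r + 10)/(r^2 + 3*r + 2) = (r^2 - 7*r + 10)/(r + 2)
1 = 1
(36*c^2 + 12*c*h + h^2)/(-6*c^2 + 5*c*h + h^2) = (-6*c - h)/(c - h)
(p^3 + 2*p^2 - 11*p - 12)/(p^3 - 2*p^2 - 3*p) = (p + 4)/p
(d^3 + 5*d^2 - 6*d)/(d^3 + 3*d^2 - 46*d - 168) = d*(d - 1)/(d^2 - 3*d - 28)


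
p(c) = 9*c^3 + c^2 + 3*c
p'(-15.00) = 6048.00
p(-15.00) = -30195.00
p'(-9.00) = 2172.00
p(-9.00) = -6507.00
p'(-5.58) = 832.52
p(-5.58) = -1549.27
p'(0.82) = 22.79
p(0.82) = 8.09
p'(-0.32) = 5.12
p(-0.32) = -1.15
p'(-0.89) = 22.61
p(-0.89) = -8.22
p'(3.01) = 253.64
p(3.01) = 263.53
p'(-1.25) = 42.69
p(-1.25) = -19.77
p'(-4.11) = 450.87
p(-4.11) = -620.28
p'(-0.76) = 17.08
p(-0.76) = -5.65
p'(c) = 27*c^2 + 2*c + 3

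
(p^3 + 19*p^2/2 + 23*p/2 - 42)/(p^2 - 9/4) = 2*(p^2 + 11*p + 28)/(2*p + 3)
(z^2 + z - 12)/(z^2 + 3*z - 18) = (z + 4)/(z + 6)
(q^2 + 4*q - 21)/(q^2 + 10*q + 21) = (q - 3)/(q + 3)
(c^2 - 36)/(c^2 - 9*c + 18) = (c + 6)/(c - 3)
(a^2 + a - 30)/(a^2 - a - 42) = (a - 5)/(a - 7)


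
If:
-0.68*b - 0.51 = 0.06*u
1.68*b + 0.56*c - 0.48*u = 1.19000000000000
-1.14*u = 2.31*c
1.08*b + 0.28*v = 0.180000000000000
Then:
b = -0.51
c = 1.34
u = -2.71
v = 2.61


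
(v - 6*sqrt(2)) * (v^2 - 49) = v^3 - 6*sqrt(2)*v^2 - 49*v + 294*sqrt(2)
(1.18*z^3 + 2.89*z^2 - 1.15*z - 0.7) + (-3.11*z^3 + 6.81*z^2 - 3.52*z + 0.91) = -1.93*z^3 + 9.7*z^2 - 4.67*z + 0.21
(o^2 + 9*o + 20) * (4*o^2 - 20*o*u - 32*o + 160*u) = 4*o^4 - 20*o^3*u + 4*o^3 - 20*o^2*u - 208*o^2 + 1040*o*u - 640*o + 3200*u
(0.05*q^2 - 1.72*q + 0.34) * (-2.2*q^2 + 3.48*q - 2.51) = -0.11*q^4 + 3.958*q^3 - 6.8591*q^2 + 5.5004*q - 0.8534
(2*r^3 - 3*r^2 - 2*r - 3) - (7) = 2*r^3 - 3*r^2 - 2*r - 10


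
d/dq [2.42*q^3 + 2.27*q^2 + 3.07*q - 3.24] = 7.26*q^2 + 4.54*q + 3.07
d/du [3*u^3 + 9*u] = 9*u^2 + 9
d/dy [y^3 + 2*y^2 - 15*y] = 3*y^2 + 4*y - 15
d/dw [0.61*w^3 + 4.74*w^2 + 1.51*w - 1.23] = 1.83*w^2 + 9.48*w + 1.51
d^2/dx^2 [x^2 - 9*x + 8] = 2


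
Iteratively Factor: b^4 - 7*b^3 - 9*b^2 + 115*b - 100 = (b - 5)*(b^3 - 2*b^2 - 19*b + 20) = (b - 5)^2*(b^2 + 3*b - 4) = (b - 5)^2*(b - 1)*(b + 4)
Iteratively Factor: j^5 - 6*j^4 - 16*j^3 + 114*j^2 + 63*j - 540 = (j + 3)*(j^4 - 9*j^3 + 11*j^2 + 81*j - 180) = (j + 3)^2*(j^3 - 12*j^2 + 47*j - 60) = (j - 4)*(j + 3)^2*(j^2 - 8*j + 15) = (j - 5)*(j - 4)*(j + 3)^2*(j - 3)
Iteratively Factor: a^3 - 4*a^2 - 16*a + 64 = (a - 4)*(a^2 - 16) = (a - 4)^2*(a + 4)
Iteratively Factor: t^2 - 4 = (t + 2)*(t - 2)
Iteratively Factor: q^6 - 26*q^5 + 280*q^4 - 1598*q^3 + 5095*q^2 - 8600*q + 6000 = (q - 4)*(q^5 - 22*q^4 + 192*q^3 - 830*q^2 + 1775*q - 1500) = (q - 4)^2*(q^4 - 18*q^3 + 120*q^2 - 350*q + 375) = (q - 5)*(q - 4)^2*(q^3 - 13*q^2 + 55*q - 75) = (q - 5)^2*(q - 4)^2*(q^2 - 8*q + 15) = (q - 5)^3*(q - 4)^2*(q - 3)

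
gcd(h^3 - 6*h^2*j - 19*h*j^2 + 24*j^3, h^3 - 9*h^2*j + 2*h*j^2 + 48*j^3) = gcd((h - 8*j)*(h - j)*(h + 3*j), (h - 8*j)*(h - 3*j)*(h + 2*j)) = h - 8*j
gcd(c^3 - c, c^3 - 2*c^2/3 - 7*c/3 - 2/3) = c + 1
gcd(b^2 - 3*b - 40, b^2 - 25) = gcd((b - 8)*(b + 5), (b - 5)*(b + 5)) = b + 5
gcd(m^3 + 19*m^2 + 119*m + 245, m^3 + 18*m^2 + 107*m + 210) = m^2 + 12*m + 35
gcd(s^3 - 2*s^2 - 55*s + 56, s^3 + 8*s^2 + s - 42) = s + 7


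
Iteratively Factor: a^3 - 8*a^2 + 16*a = (a - 4)*(a^2 - 4*a) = (a - 4)^2*(a)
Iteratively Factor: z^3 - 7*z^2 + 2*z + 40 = (z - 5)*(z^2 - 2*z - 8) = (z - 5)*(z - 4)*(z + 2)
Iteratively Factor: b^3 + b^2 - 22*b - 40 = (b + 2)*(b^2 - b - 20) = (b - 5)*(b + 2)*(b + 4)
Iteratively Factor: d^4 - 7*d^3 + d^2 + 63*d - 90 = (d + 3)*(d^3 - 10*d^2 + 31*d - 30) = (d - 3)*(d + 3)*(d^2 - 7*d + 10) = (d - 3)*(d - 2)*(d + 3)*(d - 5)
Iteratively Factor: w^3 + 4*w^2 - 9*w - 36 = (w + 3)*(w^2 + w - 12) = (w + 3)*(w + 4)*(w - 3)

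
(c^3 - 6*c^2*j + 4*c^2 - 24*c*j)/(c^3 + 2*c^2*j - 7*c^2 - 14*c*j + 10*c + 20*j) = c*(c^2 - 6*c*j + 4*c - 24*j)/(c^3 + 2*c^2*j - 7*c^2 - 14*c*j + 10*c + 20*j)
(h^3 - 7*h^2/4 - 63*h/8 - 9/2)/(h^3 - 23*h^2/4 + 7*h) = (8*h^2 + 18*h + 9)/(2*h*(4*h - 7))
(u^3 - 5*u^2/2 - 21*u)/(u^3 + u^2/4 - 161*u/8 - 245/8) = 4*u*(u - 6)/(4*u^2 - 13*u - 35)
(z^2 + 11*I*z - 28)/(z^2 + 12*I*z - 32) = (z + 7*I)/(z + 8*I)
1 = 1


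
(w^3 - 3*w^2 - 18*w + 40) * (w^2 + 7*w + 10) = w^5 + 4*w^4 - 29*w^3 - 116*w^2 + 100*w + 400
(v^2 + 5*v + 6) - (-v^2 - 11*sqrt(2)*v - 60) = 2*v^2 + 5*v + 11*sqrt(2)*v + 66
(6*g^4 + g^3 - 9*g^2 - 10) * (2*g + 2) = 12*g^5 + 14*g^4 - 16*g^3 - 18*g^2 - 20*g - 20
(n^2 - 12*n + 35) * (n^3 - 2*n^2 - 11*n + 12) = n^5 - 14*n^4 + 48*n^3 + 74*n^2 - 529*n + 420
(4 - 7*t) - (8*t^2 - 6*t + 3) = -8*t^2 - t + 1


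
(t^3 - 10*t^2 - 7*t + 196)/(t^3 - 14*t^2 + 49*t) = (t + 4)/t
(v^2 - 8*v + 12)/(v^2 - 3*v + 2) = (v - 6)/(v - 1)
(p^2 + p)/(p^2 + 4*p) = (p + 1)/(p + 4)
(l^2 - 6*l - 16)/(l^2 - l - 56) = (l + 2)/(l + 7)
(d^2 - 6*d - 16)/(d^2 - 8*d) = (d + 2)/d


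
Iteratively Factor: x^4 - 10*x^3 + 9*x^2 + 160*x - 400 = (x - 4)*(x^3 - 6*x^2 - 15*x + 100) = (x - 5)*(x - 4)*(x^2 - x - 20) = (x - 5)*(x - 4)*(x + 4)*(x - 5)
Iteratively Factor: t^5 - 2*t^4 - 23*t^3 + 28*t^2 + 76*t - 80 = (t + 4)*(t^4 - 6*t^3 + t^2 + 24*t - 20) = (t - 2)*(t + 4)*(t^3 - 4*t^2 - 7*t + 10) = (t - 2)*(t - 1)*(t + 4)*(t^2 - 3*t - 10) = (t - 2)*(t - 1)*(t + 2)*(t + 4)*(t - 5)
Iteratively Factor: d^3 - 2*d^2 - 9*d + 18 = (d - 2)*(d^2 - 9) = (d - 3)*(d - 2)*(d + 3)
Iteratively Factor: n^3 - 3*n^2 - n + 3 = (n + 1)*(n^2 - 4*n + 3) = (n - 1)*(n + 1)*(n - 3)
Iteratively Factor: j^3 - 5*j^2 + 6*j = (j)*(j^2 - 5*j + 6) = j*(j - 2)*(j - 3)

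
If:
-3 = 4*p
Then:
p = -3/4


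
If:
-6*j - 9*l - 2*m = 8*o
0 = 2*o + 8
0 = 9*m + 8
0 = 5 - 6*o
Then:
No Solution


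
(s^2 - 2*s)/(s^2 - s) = (s - 2)/(s - 1)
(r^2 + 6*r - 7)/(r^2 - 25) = (r^2 + 6*r - 7)/(r^2 - 25)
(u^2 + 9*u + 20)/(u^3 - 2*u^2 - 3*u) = (u^2 + 9*u + 20)/(u*(u^2 - 2*u - 3))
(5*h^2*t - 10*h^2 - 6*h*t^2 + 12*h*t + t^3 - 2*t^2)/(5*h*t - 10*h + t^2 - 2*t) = (5*h^2 - 6*h*t + t^2)/(5*h + t)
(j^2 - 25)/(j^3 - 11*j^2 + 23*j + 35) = (j + 5)/(j^2 - 6*j - 7)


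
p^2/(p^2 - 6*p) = p/(p - 6)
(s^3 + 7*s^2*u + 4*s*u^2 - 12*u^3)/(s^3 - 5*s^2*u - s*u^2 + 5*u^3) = (s^2 + 8*s*u + 12*u^2)/(s^2 - 4*s*u - 5*u^2)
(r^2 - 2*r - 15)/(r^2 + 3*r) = (r - 5)/r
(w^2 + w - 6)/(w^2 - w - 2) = (w + 3)/(w + 1)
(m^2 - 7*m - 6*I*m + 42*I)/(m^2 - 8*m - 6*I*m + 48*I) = (m - 7)/(m - 8)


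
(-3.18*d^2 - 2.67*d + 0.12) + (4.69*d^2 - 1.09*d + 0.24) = 1.51*d^2 - 3.76*d + 0.36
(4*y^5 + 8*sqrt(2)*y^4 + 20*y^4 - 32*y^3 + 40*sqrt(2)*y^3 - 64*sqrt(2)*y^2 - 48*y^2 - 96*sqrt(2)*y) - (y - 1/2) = 4*y^5 + 8*sqrt(2)*y^4 + 20*y^4 - 32*y^3 + 40*sqrt(2)*y^3 - 64*sqrt(2)*y^2 - 48*y^2 - 96*sqrt(2)*y - y + 1/2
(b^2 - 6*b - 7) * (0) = 0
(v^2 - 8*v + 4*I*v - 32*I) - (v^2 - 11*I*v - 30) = -8*v + 15*I*v + 30 - 32*I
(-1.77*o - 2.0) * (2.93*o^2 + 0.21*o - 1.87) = -5.1861*o^3 - 6.2317*o^2 + 2.8899*o + 3.74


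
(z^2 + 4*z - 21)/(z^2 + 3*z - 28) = (z - 3)/(z - 4)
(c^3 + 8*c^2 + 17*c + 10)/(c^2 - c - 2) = (c^2 + 7*c + 10)/(c - 2)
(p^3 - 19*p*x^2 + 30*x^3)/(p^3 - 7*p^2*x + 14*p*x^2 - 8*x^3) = (p^2 + 2*p*x - 15*x^2)/(p^2 - 5*p*x + 4*x^2)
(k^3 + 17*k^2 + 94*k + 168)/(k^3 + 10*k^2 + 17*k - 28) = (k + 6)/(k - 1)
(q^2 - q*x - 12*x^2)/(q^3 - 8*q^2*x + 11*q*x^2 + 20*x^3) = (-q - 3*x)/(-q^2 + 4*q*x + 5*x^2)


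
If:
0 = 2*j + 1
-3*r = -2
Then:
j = -1/2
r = 2/3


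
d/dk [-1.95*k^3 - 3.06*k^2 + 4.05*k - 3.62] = -5.85*k^2 - 6.12*k + 4.05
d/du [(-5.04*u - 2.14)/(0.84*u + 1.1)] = (-3.146976*u - 4.12104)/(0.84*u + 1.1)^3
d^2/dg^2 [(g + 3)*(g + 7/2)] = 2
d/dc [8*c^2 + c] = 16*c + 1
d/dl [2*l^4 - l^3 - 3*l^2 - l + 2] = 8*l^3 - 3*l^2 - 6*l - 1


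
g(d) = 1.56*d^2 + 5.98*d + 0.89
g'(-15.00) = -40.82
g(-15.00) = 262.19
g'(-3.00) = -3.38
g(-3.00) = -3.01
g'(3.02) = 15.40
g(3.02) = 33.18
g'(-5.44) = -10.99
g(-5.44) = 14.52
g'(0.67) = 8.07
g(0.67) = 5.60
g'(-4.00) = -6.50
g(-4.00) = 1.93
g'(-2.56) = -2.01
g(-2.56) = -4.20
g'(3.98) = 18.40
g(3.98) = 49.40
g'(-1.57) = 1.08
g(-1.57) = -4.65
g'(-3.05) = -3.54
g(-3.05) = -2.84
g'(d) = 3.12*d + 5.98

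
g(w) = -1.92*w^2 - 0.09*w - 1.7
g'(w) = -3.84*w - 0.09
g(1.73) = -7.60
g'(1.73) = -6.73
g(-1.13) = -4.05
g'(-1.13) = 4.25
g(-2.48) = -13.29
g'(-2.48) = 9.43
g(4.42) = -39.61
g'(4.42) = -17.06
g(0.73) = -2.79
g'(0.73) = -2.89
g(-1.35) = -5.08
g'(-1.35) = 5.09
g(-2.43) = -12.82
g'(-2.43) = 9.24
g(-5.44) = -58.03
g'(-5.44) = 20.80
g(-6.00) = -70.28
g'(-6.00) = 22.95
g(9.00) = -158.03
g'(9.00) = -34.65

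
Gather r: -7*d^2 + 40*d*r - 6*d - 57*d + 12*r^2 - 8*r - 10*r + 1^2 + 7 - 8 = -7*d^2 - 63*d + 12*r^2 + r*(40*d - 18)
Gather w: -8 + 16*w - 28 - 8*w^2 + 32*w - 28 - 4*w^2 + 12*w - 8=-12*w^2 + 60*w - 72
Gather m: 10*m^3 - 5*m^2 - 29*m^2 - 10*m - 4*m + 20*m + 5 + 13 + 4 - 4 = 10*m^3 - 34*m^2 + 6*m + 18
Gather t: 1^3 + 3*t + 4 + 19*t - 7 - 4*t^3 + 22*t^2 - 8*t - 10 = -4*t^3 + 22*t^2 + 14*t - 12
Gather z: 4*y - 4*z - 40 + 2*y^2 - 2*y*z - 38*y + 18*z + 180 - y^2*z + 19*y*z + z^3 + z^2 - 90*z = 2*y^2 - 34*y + z^3 + z^2 + z*(-y^2 + 17*y - 76) + 140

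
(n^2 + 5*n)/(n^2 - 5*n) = (n + 5)/(n - 5)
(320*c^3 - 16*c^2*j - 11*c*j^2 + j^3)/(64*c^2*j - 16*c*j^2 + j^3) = (5*c + j)/j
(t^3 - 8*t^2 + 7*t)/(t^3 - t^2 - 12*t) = (-t^2 + 8*t - 7)/(-t^2 + t + 12)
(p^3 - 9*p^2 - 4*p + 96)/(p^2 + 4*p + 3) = (p^2 - 12*p + 32)/(p + 1)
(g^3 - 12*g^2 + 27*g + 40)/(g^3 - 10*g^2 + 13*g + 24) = (g - 5)/(g - 3)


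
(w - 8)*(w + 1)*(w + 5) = w^3 - 2*w^2 - 43*w - 40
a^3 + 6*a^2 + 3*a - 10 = (a - 1)*(a + 2)*(a + 5)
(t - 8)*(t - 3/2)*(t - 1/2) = t^3 - 10*t^2 + 67*t/4 - 6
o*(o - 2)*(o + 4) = o^3 + 2*o^2 - 8*o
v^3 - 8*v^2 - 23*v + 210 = (v - 7)*(v - 6)*(v + 5)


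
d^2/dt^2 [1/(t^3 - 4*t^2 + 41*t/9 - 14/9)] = 18*(9*(4 - 3*t)*(9*t^3 - 36*t^2 + 41*t - 14) + (27*t^2 - 72*t + 41)^2)/(9*t^3 - 36*t^2 + 41*t - 14)^3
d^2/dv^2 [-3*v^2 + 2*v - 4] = -6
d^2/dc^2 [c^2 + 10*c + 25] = 2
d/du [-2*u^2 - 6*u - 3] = -4*u - 6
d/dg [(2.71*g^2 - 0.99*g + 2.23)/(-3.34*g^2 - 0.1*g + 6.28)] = (-3.5776*g^2 + 48.934*g - 5.9942)/(11.1556*g^4 + 0.668*g^3 - 41.9404*g^2 - 1.256*g + 39.4384)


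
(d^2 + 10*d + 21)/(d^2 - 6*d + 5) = (d^2 + 10*d + 21)/(d^2 - 6*d + 5)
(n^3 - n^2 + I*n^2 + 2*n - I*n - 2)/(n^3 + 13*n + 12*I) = (n^3 + n^2*(-1 + I) + n*(2 - I) - 2)/(n^3 + 13*n + 12*I)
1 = 1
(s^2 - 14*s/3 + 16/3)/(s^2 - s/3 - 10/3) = (3*s - 8)/(3*s + 5)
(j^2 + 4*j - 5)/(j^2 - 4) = (j^2 + 4*j - 5)/(j^2 - 4)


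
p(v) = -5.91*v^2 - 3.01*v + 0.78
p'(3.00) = -38.47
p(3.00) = -61.44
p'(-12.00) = 138.83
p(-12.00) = -814.14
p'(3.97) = -49.94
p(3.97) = -104.32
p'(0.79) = -12.35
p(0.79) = -5.29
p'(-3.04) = 32.92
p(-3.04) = -44.69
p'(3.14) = -40.12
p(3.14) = -66.94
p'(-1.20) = 11.17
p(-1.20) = -4.12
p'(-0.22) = -0.41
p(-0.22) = 1.16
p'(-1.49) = 14.60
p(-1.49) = -7.86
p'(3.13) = -40.01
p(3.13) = -66.54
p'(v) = -11.82*v - 3.01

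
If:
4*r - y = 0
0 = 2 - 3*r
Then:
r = 2/3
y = 8/3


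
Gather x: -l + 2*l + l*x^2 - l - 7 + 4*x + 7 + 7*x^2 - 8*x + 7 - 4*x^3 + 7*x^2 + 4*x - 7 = -4*x^3 + x^2*(l + 14)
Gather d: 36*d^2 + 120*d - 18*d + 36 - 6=36*d^2 + 102*d + 30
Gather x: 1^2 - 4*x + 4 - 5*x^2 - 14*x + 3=-5*x^2 - 18*x + 8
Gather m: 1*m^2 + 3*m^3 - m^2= 3*m^3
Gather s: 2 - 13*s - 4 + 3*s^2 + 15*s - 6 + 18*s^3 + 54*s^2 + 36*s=18*s^3 + 57*s^2 + 38*s - 8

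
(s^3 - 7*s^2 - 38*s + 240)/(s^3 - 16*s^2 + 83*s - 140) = (s^2 - 2*s - 48)/(s^2 - 11*s + 28)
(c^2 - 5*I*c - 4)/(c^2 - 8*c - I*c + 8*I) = (c - 4*I)/(c - 8)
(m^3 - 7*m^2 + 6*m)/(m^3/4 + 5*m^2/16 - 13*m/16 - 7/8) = 16*m*(m^2 - 7*m + 6)/(4*m^3 + 5*m^2 - 13*m - 14)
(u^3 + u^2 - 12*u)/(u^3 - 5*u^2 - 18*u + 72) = u/(u - 6)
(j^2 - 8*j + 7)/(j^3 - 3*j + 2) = (j - 7)/(j^2 + j - 2)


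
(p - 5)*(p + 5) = p^2 - 25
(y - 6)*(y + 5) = y^2 - y - 30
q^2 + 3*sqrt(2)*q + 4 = (q + sqrt(2))*(q + 2*sqrt(2))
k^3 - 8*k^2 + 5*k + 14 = (k - 7)*(k - 2)*(k + 1)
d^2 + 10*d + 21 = (d + 3)*(d + 7)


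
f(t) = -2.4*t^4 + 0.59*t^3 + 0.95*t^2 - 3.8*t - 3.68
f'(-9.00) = 7120.87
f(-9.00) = -16069.04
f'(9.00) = -6841.73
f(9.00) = -15277.22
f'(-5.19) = 1376.08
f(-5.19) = -1782.18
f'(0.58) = -3.98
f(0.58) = -5.72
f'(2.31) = -108.30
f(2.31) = -68.45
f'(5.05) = -1185.43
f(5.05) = -1483.56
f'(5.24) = -1326.47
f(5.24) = -1722.03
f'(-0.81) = 0.92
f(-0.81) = -1.33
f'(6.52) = -2576.98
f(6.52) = -4161.66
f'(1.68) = -41.13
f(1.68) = -23.70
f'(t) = -9.6*t^3 + 1.77*t^2 + 1.9*t - 3.8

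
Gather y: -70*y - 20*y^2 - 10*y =-20*y^2 - 80*y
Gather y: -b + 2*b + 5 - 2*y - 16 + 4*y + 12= b + 2*y + 1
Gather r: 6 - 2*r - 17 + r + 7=-r - 4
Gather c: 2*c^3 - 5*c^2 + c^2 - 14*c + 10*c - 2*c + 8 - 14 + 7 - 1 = 2*c^3 - 4*c^2 - 6*c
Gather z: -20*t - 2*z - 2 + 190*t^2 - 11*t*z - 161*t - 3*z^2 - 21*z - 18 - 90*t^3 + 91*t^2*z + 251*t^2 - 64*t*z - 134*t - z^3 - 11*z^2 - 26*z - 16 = -90*t^3 + 441*t^2 - 315*t - z^3 - 14*z^2 + z*(91*t^2 - 75*t - 49) - 36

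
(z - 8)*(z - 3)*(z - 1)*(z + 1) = z^4 - 11*z^3 + 23*z^2 + 11*z - 24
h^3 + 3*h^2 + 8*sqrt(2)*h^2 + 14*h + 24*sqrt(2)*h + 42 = (h + 3)*(h + sqrt(2))*(h + 7*sqrt(2))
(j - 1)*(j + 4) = j^2 + 3*j - 4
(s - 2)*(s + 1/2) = s^2 - 3*s/2 - 1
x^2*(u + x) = u*x^2 + x^3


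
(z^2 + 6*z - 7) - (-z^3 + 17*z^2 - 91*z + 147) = z^3 - 16*z^2 + 97*z - 154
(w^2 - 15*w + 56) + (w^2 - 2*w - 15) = 2*w^2 - 17*w + 41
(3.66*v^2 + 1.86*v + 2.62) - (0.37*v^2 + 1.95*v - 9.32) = 3.29*v^2 - 0.0899999999999999*v + 11.94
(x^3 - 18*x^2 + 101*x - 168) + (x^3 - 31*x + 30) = 2*x^3 - 18*x^2 + 70*x - 138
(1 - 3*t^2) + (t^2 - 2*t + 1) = -2*t^2 - 2*t + 2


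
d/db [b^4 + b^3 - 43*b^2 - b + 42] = 4*b^3 + 3*b^2 - 86*b - 1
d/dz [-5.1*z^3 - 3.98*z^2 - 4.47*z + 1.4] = -15.3*z^2 - 7.96*z - 4.47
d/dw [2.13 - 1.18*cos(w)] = 1.18*sin(w)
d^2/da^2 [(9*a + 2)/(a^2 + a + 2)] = 2*((2*a + 1)^2*(9*a + 2) - (27*a + 11)*(a^2 + a + 2))/(a^2 + a + 2)^3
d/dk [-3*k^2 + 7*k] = 7 - 6*k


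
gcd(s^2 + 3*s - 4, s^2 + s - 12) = s + 4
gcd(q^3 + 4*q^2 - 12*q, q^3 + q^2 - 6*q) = q^2 - 2*q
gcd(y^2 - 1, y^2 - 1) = y^2 - 1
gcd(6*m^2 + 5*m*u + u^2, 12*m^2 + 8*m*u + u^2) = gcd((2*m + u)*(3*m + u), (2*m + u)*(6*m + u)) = 2*m + u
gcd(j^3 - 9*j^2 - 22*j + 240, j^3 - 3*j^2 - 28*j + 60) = j^2 - j - 30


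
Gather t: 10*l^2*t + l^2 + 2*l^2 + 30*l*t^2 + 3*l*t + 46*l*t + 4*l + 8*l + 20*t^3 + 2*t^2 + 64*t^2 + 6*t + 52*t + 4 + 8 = 3*l^2 + 12*l + 20*t^3 + t^2*(30*l + 66) + t*(10*l^2 + 49*l + 58) + 12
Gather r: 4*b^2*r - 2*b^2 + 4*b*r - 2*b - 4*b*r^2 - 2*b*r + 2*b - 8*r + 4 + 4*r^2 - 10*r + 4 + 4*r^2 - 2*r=-2*b^2 + r^2*(8 - 4*b) + r*(4*b^2 + 2*b - 20) + 8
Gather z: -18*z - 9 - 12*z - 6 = -30*z - 15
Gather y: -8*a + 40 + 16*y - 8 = -8*a + 16*y + 32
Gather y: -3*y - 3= -3*y - 3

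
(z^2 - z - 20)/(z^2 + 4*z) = (z - 5)/z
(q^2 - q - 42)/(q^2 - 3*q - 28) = (q + 6)/(q + 4)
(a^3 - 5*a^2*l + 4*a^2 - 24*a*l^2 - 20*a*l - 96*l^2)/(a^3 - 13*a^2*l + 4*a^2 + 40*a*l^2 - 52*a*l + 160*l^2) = (a + 3*l)/(a - 5*l)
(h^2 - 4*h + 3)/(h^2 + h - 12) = (h - 1)/(h + 4)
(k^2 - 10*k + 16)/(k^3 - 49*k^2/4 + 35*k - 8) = 4*(k - 2)/(4*k^2 - 17*k + 4)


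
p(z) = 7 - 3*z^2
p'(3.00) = -18.00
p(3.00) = -20.00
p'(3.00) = -18.00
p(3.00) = -20.00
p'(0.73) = -4.38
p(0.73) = 5.40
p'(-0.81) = 4.86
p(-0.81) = 5.03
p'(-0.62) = 3.72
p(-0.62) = 5.85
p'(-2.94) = 17.64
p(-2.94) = -18.93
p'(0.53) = -3.18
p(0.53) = 6.16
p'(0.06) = -0.36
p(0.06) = 6.99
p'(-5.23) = 31.38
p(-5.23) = -75.06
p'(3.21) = -19.26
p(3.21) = -23.91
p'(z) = -6*z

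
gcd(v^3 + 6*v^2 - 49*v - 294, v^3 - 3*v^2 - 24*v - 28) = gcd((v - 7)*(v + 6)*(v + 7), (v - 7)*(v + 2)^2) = v - 7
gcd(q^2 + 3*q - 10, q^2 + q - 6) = q - 2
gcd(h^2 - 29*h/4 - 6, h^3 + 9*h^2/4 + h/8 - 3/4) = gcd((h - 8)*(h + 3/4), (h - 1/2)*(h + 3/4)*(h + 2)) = h + 3/4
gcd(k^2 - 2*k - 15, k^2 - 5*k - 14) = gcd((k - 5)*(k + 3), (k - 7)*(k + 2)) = 1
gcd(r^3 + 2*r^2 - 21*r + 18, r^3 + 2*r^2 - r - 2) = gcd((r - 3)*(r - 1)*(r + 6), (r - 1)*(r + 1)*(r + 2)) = r - 1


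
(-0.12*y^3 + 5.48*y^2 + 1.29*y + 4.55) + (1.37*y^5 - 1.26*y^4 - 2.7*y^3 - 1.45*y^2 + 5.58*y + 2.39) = 1.37*y^5 - 1.26*y^4 - 2.82*y^3 + 4.03*y^2 + 6.87*y + 6.94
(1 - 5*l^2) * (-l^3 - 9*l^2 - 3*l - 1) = 5*l^5 + 45*l^4 + 14*l^3 - 4*l^2 - 3*l - 1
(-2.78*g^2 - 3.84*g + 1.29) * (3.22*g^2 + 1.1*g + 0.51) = -8.9516*g^4 - 15.4228*g^3 - 1.488*g^2 - 0.5394*g + 0.6579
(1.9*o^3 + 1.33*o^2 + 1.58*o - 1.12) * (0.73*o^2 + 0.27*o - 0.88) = 1.387*o^5 + 1.4839*o^4 - 0.1595*o^3 - 1.5614*o^2 - 1.6928*o + 0.9856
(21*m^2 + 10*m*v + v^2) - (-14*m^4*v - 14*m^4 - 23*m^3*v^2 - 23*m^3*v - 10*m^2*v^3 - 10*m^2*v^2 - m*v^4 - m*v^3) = 14*m^4*v + 14*m^4 + 23*m^3*v^2 + 23*m^3*v + 10*m^2*v^3 + 10*m^2*v^2 + 21*m^2 + m*v^4 + m*v^3 + 10*m*v + v^2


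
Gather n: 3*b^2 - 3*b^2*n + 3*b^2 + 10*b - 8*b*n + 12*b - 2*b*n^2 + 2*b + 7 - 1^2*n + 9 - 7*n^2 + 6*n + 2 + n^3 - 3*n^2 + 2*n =6*b^2 + 24*b + n^3 + n^2*(-2*b - 10) + n*(-3*b^2 - 8*b + 7) + 18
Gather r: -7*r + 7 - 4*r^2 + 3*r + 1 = -4*r^2 - 4*r + 8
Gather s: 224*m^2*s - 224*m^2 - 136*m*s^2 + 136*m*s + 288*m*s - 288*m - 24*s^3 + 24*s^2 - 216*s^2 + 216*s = -224*m^2 - 288*m - 24*s^3 + s^2*(-136*m - 192) + s*(224*m^2 + 424*m + 216)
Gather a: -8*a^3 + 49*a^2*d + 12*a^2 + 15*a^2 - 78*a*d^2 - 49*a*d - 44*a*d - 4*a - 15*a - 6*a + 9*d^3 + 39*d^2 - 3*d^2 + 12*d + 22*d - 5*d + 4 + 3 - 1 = -8*a^3 + a^2*(49*d + 27) + a*(-78*d^2 - 93*d - 25) + 9*d^3 + 36*d^2 + 29*d + 6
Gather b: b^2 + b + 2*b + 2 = b^2 + 3*b + 2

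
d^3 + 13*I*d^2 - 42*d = d*(d + 6*I)*(d + 7*I)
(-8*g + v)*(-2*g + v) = 16*g^2 - 10*g*v + v^2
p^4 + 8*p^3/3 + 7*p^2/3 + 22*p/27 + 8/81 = (p + 1/3)^2*(p + 2/3)*(p + 4/3)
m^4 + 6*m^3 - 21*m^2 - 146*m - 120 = (m - 5)*(m + 1)*(m + 4)*(m + 6)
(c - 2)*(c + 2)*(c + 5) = c^3 + 5*c^2 - 4*c - 20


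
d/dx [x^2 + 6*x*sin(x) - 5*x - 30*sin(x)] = 6*x*cos(x) + 2*x + 6*sin(x) - 30*cos(x) - 5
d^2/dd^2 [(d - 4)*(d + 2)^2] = 6*d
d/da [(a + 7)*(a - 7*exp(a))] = a - (a + 7)*(7*exp(a) - 1) - 7*exp(a)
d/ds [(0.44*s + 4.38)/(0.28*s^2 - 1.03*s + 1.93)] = (-0.1232*s^2 - 2.4528*s + 5.3606)/(0.0784*s^4 - 0.5768*s^3 + 2.1417*s^2 - 3.9758*s + 3.7249)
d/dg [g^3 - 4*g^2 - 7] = g*(3*g - 8)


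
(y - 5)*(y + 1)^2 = y^3 - 3*y^2 - 9*y - 5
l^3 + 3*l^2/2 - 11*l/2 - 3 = (l - 2)*(l + 1/2)*(l + 3)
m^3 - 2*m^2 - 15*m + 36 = (m - 3)^2*(m + 4)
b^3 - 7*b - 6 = (b - 3)*(b + 1)*(b + 2)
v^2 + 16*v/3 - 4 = (v - 2/3)*(v + 6)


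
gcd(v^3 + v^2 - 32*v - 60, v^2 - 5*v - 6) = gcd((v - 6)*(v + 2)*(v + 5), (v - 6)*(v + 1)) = v - 6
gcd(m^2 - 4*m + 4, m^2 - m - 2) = m - 2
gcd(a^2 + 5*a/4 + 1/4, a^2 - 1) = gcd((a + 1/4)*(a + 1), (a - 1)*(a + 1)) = a + 1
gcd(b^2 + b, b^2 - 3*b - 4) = b + 1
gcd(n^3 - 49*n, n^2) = n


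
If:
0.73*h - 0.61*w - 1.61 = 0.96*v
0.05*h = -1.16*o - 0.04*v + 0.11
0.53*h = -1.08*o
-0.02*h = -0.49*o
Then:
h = 0.00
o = 0.00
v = 2.75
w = -6.97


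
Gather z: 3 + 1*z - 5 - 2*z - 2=-z - 4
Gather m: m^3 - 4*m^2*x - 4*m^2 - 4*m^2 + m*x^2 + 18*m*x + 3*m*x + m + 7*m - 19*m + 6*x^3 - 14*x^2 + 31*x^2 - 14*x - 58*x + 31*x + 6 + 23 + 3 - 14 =m^3 + m^2*(-4*x - 8) + m*(x^2 + 21*x - 11) + 6*x^3 + 17*x^2 - 41*x + 18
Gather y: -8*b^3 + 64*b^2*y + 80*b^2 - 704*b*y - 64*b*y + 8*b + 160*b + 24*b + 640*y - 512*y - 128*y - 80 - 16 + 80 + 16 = -8*b^3 + 80*b^2 + 192*b + y*(64*b^2 - 768*b)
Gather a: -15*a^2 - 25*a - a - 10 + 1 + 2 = -15*a^2 - 26*a - 7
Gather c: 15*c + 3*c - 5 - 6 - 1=18*c - 12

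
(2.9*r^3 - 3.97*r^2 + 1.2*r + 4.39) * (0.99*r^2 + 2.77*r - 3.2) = 2.871*r^5 + 4.1027*r^4 - 19.0889*r^3 + 20.3741*r^2 + 8.3203*r - 14.048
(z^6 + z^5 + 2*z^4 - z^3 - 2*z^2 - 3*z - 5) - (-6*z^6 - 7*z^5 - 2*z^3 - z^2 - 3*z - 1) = 7*z^6 + 8*z^5 + 2*z^4 + z^3 - z^2 - 4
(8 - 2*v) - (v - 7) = 15 - 3*v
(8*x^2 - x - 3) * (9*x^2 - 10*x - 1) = 72*x^4 - 89*x^3 - 25*x^2 + 31*x + 3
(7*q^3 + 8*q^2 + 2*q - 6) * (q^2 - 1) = 7*q^5 + 8*q^4 - 5*q^3 - 14*q^2 - 2*q + 6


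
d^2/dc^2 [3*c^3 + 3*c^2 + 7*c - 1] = 18*c + 6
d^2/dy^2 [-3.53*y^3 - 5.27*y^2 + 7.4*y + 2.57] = -21.18*y - 10.54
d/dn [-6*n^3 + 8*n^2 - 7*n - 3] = -18*n^2 + 16*n - 7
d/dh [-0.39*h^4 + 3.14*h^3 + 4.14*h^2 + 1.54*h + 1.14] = -1.56*h^3 + 9.42*h^2 + 8.28*h + 1.54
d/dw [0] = 0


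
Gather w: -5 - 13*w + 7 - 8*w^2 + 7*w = -8*w^2 - 6*w + 2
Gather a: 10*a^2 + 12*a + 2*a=10*a^2 + 14*a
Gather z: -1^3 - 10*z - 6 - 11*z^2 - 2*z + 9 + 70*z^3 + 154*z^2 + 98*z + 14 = 70*z^3 + 143*z^2 + 86*z + 16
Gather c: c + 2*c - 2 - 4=3*c - 6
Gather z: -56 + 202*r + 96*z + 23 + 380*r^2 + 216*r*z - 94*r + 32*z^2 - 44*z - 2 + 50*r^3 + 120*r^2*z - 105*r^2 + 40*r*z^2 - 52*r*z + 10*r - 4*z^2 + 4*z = 50*r^3 + 275*r^2 + 118*r + z^2*(40*r + 28) + z*(120*r^2 + 164*r + 56) - 35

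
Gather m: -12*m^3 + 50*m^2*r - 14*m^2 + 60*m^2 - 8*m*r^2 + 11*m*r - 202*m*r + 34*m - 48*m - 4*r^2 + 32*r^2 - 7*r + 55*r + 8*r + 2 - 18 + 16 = -12*m^3 + m^2*(50*r + 46) + m*(-8*r^2 - 191*r - 14) + 28*r^2 + 56*r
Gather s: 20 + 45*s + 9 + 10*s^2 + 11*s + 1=10*s^2 + 56*s + 30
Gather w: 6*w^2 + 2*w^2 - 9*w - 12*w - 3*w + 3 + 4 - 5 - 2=8*w^2 - 24*w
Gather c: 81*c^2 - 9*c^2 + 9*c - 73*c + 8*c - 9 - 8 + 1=72*c^2 - 56*c - 16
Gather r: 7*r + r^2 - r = r^2 + 6*r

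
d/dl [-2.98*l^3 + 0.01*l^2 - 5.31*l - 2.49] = -8.94*l^2 + 0.02*l - 5.31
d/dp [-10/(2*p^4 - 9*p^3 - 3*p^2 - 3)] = 10*p*(8*p^2 - 27*p - 6)/(-2*p^4 + 9*p^3 + 3*p^2 + 3)^2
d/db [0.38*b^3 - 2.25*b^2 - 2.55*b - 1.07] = 1.14*b^2 - 4.5*b - 2.55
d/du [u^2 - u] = 2*u - 1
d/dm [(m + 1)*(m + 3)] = 2*m + 4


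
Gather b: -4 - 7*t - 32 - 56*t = -63*t - 36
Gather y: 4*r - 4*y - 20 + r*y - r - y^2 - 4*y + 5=3*r - y^2 + y*(r - 8) - 15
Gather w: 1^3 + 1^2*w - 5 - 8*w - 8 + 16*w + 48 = 9*w + 36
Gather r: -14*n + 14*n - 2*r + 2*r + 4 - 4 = 0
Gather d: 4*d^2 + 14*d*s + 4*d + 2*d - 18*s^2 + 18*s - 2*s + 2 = 4*d^2 + d*(14*s + 6) - 18*s^2 + 16*s + 2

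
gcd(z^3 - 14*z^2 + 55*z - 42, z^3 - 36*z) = z - 6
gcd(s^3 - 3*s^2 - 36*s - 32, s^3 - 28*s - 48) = s + 4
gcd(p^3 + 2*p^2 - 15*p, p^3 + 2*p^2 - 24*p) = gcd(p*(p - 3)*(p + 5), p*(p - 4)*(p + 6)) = p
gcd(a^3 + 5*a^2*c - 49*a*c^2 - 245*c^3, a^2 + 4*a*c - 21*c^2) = a + 7*c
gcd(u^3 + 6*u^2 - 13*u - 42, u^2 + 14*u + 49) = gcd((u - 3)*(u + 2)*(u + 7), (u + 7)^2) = u + 7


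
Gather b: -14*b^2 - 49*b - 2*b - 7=-14*b^2 - 51*b - 7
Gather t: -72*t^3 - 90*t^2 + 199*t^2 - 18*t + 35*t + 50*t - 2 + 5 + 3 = -72*t^3 + 109*t^2 + 67*t + 6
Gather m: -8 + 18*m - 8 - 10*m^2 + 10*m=-10*m^2 + 28*m - 16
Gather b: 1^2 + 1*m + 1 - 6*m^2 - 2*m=-6*m^2 - m + 2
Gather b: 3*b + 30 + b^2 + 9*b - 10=b^2 + 12*b + 20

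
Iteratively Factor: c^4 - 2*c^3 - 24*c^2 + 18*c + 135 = (c - 5)*(c^3 + 3*c^2 - 9*c - 27) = (c - 5)*(c + 3)*(c^2 - 9) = (c - 5)*(c + 3)^2*(c - 3)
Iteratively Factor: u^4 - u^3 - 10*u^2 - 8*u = (u - 4)*(u^3 + 3*u^2 + 2*u) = (u - 4)*(u + 2)*(u^2 + u) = (u - 4)*(u + 1)*(u + 2)*(u)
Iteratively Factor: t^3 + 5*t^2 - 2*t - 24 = (t + 4)*(t^2 + t - 6) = (t - 2)*(t + 4)*(t + 3)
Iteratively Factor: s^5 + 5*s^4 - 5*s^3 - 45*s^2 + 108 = (s + 3)*(s^4 + 2*s^3 - 11*s^2 - 12*s + 36) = (s + 3)^2*(s^3 - s^2 - 8*s + 12) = (s - 2)*(s + 3)^2*(s^2 + s - 6) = (s - 2)*(s + 3)^3*(s - 2)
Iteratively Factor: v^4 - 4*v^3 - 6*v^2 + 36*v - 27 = (v - 3)*(v^3 - v^2 - 9*v + 9) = (v - 3)*(v - 1)*(v^2 - 9) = (v - 3)*(v - 1)*(v + 3)*(v - 3)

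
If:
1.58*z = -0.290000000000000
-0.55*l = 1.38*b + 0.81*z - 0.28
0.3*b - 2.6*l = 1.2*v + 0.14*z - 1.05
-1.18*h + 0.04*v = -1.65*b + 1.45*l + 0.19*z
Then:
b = 0.17585931254996*v + 0.13933157271651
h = 0.822013575580214*v - 0.303769685388784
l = 0.429806028594846 - 0.441247002398082*v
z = -0.18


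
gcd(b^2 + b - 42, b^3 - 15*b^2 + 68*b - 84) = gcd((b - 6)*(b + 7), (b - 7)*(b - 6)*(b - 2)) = b - 6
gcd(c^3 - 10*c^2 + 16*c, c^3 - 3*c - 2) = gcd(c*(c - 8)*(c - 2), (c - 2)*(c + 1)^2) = c - 2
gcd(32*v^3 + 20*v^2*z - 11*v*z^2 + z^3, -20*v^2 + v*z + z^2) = -4*v + z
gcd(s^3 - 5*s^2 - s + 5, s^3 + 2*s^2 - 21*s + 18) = s - 1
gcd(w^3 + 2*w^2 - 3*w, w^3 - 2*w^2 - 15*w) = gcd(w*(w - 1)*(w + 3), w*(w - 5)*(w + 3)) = w^2 + 3*w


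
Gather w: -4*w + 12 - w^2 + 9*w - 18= -w^2 + 5*w - 6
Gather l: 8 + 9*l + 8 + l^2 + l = l^2 + 10*l + 16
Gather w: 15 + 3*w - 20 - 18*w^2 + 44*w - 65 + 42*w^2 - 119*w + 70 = 24*w^2 - 72*w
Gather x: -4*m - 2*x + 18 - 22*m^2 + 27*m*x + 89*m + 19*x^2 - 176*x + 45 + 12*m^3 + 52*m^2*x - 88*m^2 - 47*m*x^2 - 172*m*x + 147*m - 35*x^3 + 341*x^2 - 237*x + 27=12*m^3 - 110*m^2 + 232*m - 35*x^3 + x^2*(360 - 47*m) + x*(52*m^2 - 145*m - 415) + 90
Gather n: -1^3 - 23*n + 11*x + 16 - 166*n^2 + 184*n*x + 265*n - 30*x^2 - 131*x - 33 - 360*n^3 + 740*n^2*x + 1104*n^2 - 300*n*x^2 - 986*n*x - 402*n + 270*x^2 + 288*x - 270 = -360*n^3 + n^2*(740*x + 938) + n*(-300*x^2 - 802*x - 160) + 240*x^2 + 168*x - 288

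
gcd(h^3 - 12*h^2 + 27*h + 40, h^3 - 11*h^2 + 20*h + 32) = h^2 - 7*h - 8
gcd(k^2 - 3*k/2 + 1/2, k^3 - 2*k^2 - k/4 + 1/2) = k - 1/2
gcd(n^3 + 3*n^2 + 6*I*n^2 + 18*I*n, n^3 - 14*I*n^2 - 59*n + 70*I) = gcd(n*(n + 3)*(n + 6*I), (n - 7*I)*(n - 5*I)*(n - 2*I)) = 1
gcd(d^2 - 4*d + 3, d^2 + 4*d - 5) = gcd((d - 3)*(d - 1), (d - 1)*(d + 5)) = d - 1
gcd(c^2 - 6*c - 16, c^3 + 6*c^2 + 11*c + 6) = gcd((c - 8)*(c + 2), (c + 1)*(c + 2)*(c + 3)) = c + 2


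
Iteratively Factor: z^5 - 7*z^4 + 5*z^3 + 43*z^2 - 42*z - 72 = (z + 1)*(z^4 - 8*z^3 + 13*z^2 + 30*z - 72) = (z - 4)*(z + 1)*(z^3 - 4*z^2 - 3*z + 18) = (z - 4)*(z - 3)*(z + 1)*(z^2 - z - 6) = (z - 4)*(z - 3)*(z + 1)*(z + 2)*(z - 3)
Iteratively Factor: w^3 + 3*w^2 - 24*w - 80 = (w + 4)*(w^2 - w - 20) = (w + 4)^2*(w - 5)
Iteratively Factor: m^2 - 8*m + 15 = (m - 3)*(m - 5)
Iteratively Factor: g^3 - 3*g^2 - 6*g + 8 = (g - 1)*(g^2 - 2*g - 8) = (g - 1)*(g + 2)*(g - 4)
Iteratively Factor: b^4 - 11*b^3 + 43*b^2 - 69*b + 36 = (b - 4)*(b^3 - 7*b^2 + 15*b - 9) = (b - 4)*(b - 1)*(b^2 - 6*b + 9) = (b - 4)*(b - 3)*(b - 1)*(b - 3)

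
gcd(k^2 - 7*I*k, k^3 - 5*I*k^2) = k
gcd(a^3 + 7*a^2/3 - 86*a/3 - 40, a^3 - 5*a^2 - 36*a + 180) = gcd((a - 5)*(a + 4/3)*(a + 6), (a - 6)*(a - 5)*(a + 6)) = a^2 + a - 30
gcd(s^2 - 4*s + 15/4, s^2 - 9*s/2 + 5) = s - 5/2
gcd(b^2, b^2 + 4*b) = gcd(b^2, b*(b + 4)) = b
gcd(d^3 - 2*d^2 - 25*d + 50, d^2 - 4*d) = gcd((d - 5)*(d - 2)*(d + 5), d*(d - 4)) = 1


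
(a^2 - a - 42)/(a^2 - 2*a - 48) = (a - 7)/(a - 8)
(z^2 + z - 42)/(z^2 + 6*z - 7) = (z - 6)/(z - 1)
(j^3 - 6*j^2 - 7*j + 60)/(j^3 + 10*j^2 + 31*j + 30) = (j^2 - 9*j + 20)/(j^2 + 7*j + 10)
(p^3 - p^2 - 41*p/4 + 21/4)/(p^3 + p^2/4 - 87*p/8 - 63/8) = 2*(2*p - 1)/(4*p + 3)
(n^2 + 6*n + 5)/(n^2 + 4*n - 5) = (n + 1)/(n - 1)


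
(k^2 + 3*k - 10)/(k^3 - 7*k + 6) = (k + 5)/(k^2 + 2*k - 3)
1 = 1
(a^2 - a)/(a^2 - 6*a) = (a - 1)/(a - 6)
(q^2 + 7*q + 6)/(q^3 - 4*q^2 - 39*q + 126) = (q + 1)/(q^2 - 10*q + 21)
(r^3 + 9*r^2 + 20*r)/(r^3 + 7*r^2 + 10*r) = (r + 4)/(r + 2)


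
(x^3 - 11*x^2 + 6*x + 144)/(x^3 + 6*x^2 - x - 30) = (x^2 - 14*x + 48)/(x^2 + 3*x - 10)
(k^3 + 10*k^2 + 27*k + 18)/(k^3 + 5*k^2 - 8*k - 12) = (k + 3)/(k - 2)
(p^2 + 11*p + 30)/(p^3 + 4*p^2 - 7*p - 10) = (p + 6)/(p^2 - p - 2)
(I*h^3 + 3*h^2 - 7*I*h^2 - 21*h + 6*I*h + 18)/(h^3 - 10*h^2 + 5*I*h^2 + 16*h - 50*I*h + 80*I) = (I*h^3 + h^2*(3 - 7*I) + h*(-21 + 6*I) + 18)/(h^3 + h^2*(-10 + 5*I) + h*(16 - 50*I) + 80*I)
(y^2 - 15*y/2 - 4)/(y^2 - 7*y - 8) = (y + 1/2)/(y + 1)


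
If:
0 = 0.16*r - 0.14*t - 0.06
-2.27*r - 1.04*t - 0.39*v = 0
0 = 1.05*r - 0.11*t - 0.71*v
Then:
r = 0.11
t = -0.31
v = 0.20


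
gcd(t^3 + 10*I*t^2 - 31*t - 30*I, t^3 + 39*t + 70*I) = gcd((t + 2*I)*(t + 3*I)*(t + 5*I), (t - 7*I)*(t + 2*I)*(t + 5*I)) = t^2 + 7*I*t - 10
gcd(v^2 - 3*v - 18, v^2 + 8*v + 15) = v + 3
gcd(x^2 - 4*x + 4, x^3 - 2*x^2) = x - 2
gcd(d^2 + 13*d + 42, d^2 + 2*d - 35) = d + 7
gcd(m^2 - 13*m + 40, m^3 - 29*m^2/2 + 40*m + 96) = m - 8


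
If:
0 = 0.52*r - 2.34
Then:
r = 4.50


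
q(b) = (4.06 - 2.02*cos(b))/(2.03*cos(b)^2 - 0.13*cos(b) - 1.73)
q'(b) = (4.06 - 2.02*cos(b))*(4.06*sin(b)*cos(b) - 0.13*sin(b))/(2.03*cos(b)^2 - 0.13*cos(b) - 1.73)^2 + 2.02*sin(b)/(2.03*cos(b)^2 - 0.13*cos(b) - 1.73)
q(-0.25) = 42.24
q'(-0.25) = -808.36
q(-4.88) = -2.20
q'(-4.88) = -0.48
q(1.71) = -2.59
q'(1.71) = -2.26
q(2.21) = -5.66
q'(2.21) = -14.21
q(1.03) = -2.40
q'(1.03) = 1.83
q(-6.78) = -8.29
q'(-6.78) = -45.86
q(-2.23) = -5.96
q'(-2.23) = 15.67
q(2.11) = -4.52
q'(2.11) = -9.15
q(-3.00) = 15.61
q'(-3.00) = 22.80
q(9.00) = 80.10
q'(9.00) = -1704.45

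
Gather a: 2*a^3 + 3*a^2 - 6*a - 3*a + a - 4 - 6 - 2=2*a^3 + 3*a^2 - 8*a - 12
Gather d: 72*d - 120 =72*d - 120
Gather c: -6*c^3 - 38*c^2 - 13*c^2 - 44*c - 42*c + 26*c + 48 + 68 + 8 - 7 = -6*c^3 - 51*c^2 - 60*c + 117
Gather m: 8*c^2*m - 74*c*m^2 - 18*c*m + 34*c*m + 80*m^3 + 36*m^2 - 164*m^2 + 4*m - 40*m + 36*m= 80*m^3 + m^2*(-74*c - 128) + m*(8*c^2 + 16*c)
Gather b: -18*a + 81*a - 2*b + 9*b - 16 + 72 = 63*a + 7*b + 56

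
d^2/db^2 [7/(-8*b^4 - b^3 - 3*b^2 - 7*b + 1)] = 14*(3*(16*b^2 + b + 1)*(8*b^4 + b^3 + 3*b^2 + 7*b - 1) - (32*b^3 + 3*b^2 + 6*b + 7)^2)/(8*b^4 + b^3 + 3*b^2 + 7*b - 1)^3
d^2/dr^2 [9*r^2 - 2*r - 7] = 18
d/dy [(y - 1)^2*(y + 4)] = (y - 1)*(3*y + 7)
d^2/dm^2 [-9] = 0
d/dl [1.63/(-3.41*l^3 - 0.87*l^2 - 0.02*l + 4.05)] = (16.6749*l^2 + 2.8362*l + 0.0326)/(3.41*l^3 + 0.87*l^2 + 0.02*l - 4.05)^2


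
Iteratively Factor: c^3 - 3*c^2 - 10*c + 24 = (c - 2)*(c^2 - c - 12) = (c - 4)*(c - 2)*(c + 3)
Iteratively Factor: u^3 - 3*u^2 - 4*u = (u + 1)*(u^2 - 4*u) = (u - 4)*(u + 1)*(u)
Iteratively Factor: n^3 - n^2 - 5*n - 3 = (n + 1)*(n^2 - 2*n - 3) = (n - 3)*(n + 1)*(n + 1)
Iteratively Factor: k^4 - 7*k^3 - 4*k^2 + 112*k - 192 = (k - 3)*(k^3 - 4*k^2 - 16*k + 64) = (k - 4)*(k - 3)*(k^2 - 16) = (k - 4)^2*(k - 3)*(k + 4)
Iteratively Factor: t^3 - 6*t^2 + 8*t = (t)*(t^2 - 6*t + 8) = t*(t - 2)*(t - 4)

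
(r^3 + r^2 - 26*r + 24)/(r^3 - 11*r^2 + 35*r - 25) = (r^2 + 2*r - 24)/(r^2 - 10*r + 25)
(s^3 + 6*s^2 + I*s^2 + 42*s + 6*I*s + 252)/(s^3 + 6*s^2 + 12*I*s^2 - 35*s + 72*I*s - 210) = (s - 6*I)/(s + 5*I)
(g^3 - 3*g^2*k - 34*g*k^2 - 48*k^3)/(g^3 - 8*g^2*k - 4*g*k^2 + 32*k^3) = (g + 3*k)/(g - 2*k)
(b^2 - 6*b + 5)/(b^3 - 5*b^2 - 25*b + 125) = (b - 1)/(b^2 - 25)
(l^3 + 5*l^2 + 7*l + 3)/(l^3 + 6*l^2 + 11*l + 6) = (l + 1)/(l + 2)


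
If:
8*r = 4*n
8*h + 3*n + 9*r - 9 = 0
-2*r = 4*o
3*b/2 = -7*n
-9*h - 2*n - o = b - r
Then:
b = -2268/569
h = 369/1138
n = 486/569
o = -243/1138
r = 243/569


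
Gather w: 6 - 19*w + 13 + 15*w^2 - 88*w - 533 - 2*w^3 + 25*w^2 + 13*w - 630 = -2*w^3 + 40*w^2 - 94*w - 1144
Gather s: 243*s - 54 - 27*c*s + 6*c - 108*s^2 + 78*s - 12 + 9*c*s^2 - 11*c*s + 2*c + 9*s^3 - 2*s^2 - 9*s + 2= 8*c + 9*s^3 + s^2*(9*c - 110) + s*(312 - 38*c) - 64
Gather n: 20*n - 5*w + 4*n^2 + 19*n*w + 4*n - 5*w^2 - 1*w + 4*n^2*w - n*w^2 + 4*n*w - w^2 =n^2*(4*w + 4) + n*(-w^2 + 23*w + 24) - 6*w^2 - 6*w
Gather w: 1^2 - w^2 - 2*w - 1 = -w^2 - 2*w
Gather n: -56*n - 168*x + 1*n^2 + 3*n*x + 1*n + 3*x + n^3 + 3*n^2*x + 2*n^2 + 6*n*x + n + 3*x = n^3 + n^2*(3*x + 3) + n*(9*x - 54) - 162*x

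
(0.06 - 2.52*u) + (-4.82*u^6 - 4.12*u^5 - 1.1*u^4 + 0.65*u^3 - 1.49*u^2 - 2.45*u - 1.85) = -4.82*u^6 - 4.12*u^5 - 1.1*u^4 + 0.65*u^3 - 1.49*u^2 - 4.97*u - 1.79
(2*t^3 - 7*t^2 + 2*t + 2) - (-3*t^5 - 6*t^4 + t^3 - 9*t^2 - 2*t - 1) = 3*t^5 + 6*t^4 + t^3 + 2*t^2 + 4*t + 3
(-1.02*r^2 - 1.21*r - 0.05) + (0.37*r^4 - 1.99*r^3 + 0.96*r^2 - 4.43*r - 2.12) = 0.37*r^4 - 1.99*r^3 - 0.0600000000000001*r^2 - 5.64*r - 2.17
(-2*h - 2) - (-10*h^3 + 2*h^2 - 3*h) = 10*h^3 - 2*h^2 + h - 2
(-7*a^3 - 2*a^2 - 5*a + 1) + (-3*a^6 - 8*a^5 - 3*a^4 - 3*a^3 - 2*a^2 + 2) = -3*a^6 - 8*a^5 - 3*a^4 - 10*a^3 - 4*a^2 - 5*a + 3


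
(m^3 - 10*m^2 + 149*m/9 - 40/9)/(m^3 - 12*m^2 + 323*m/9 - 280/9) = (3*m - 1)/(3*m - 7)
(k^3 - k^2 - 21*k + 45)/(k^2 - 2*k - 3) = (k^2 + 2*k - 15)/(k + 1)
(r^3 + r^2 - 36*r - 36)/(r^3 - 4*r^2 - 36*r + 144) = (r + 1)/(r - 4)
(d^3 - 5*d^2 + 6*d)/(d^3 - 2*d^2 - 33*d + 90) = d*(d - 2)/(d^2 + d - 30)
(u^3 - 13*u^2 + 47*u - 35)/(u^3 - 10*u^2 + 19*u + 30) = (u^2 - 8*u + 7)/(u^2 - 5*u - 6)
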